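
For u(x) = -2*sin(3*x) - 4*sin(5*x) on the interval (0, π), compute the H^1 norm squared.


||u||_{H^1(0,π)}^2 = 228*π

u'(x) = -6*cos(3*x) - 20*cos(5*x).
Expand u² and (u')² and integrate term by term on (0, π), using: for integers n ≥ 1, ∫_0^π sin²(nx) dx = ∫_0^π cos²(nx) dx = π/2; for n ≠ n', ∫_0^π sin(nx)sin(n'x) dx = ∫_0^π cos(nx)cos(n'x) dx = 0; and by product-to-sum, ∫_0^π sin(nx)cos(n'x) dx = ½∫_0^π [sin((n+n')x) + sin((n−n')x)] dx, which is 0 when n+n' is even and 2n/(n²−n'²) when n+n' is odd (it need not vanish on (0, π)).
  u² squared terms: (-4)²·∫sin(5x)² dx = 16·π/2 = 8*π;  (-2)²·∫sin(3x)² dx = 4·π/2 = 2*π.
  u² cross terms: 2·(-4)·(-2)·∫sin(5x)·sin(3x) dx = 16·(0) = 0.
  So ∫_0^π u² dx = 8*π + 2*π + 0 = 10*π.
  (u')² squared terms: (-20)²·∫cos(5x)² dx = 400·π/2 = 200*π;  (-6)²·∫cos(3x)² dx = 36·π/2 = 18*π.
  (u')² cross terms: 2·(-20)·(-6)·∫cos(5x)·cos(3x) dx = 240·(0) = 0.
  So ∫_0^π (u')² dx = 200*π + 18*π + 0 = 218*π.
||u||_{H^1}^2 = (10*π) + (218*π) = 228*π.


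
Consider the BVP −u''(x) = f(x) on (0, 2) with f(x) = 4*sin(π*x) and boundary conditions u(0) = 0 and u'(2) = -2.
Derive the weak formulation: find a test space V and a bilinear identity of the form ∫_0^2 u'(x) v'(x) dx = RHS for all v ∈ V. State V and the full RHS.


V = {v ∈ H^1(0, 2) : v(0) = 0} (test functions vanish at x = 0 where u is specified); weak form: ∫_0^2 u'v' dx = ∫_0^2 (4*sin(π*x)) v dx − 2·v(2) for all v ∈ V.

Multiply both sides by a test function v and integrate from 0 to 2:
  ∫_0^2 −u''(x) v(x) dx = ∫_0^2 f(x) v(x) dx.
Integrate the LHS by parts once:
  ∫_0^2 −u'' v dx = −[u'(x) v(x)]_0^2 + ∫_0^2 u'(x) v'(x) dx.
Thus ∫_0^2 u'(x) v'(x) dx = ∫_0^2 f(x) v(x) dx + [u'(x) v(x)]_0^2.
Choose V so that boundary terms are either known or forced to vanish.
Mixed BC: u(0) = 0 (Dirichlet) and u'(2) = -2 (Neumann). Define V = {v ∈ H^1(0, 2) : v(0) = 0}. Then [u' v]_0^2 = u'(2)·v(2) − u'(0)·0 = − 2·v(2).
Weak formulation: find u (satisfying any essential BC) such that ∫_0^2 u'(x) v'(x) dx = ∫_0^2 f v dx − 2·v(2) for all v ∈ V (Dirichlet at 0 absorbed into V; Neumann datum at x = 2 contributes the boundary term).
Substituting f(x) = 4*sin(π*x), the right-hand side is ∫_0^2 (4*sin(π*x)) v dx − 2·v(2).


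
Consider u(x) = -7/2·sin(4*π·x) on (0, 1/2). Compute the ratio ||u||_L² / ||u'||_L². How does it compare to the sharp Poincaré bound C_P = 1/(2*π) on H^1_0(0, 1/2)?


||u||_L² / ||u'||_L² = 1/(4*π) < C_P = 1/(2*π).

u(x) = -7/2·sin(4*π·x), so u'(x) = -14*π*cos(4*π*x).
Writing u(x) = A·sin(kπx/L) with A = -7/2 and k = 2, use ∫_0^L sin²(kπx/L) dx = L/2 and ∫_0^L cos²(kπx/L) dx = L/2.
u² = 49/4·sin²(4*π·x) and (u')² = 196*π^2·cos²(4*π·x), and each of sin², cos² integrates to L/2 = 1/4 over (0, 1/2).
∫_0^1/2 u² dx = 49/16, so ||u||_L² = 7/4.
∫_0^1/2 (u')² dx = 49*π^2, so ||u'||_L² = 7*π.
Ratio ||u||_L² / ||u'||_L² = 1/(4*π).
Sharp Poincaré constant on H^1_0(0, 1/2) is C_P = L/π = 1/(2*π), achieved by sin(2*π·x).
This is the k = 2 harmonic; the ratio L/(kπ) is strictly less than C_P = L/π, consistent with the sharp inequality ||u||_L² ≤ C_P ||u'||_L².


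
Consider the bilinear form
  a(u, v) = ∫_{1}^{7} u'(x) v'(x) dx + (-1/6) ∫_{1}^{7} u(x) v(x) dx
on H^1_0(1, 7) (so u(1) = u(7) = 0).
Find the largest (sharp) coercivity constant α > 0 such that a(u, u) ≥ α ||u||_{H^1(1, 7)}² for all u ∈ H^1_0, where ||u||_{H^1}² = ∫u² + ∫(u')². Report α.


α = (-6 + π^2)/(π^2 + 36)

Coercivity of a(·,·) on H^1_0(1, 7) means a(u, u) ≥ α ||u||_{H^1}² for every u ∈ H^1_0.
The interval has length L = 6, and Poincaré/coercivity depend only on L. Here a(u, u) = ∫(u')² + (-1/6)·∫u².
Here c = -1/6 < 0 with |c| < (π/L)² = π^2/36, so coercivity still holds. The condition a(u,u) ≥ α||u||_{H^1}² reads (1−α)∫(u')² ≥ (α−c)∫u². Any admissible α is ≤ 1 (rapidly oscillating u have ∫u²/∫(u')² → 0), and α = 1 would force 0 ≥ (1−c)∫u², impossible since c < 1; so 1−α > 0. By the sharp Poincaré inequality on H^1_0 of an interval of length L, ∫(u')² ≥ (π/L)²∫u² with equality for the first sine mode sin(π(x−x₀)/L) (x₀ the left endpoint), so the inequality holds for all u iff (1−α)(π/L)² ≥ α − c, i.e. α ≤ ((π/L)² + c)/((π/L)² + 1) = (1 + c(L/π)²)/(1 + (L/π)²). (Direct route, valid since c ≤ 0: Poincaré gives c∫u² ≥ c(L/π)²∫(u')², so a(u,u) ≥ (1 + c(L/π)²)∫(u')², while ||u||_{H^1}² ≤ (1 + (L/π)²)∫(u')²; dividing yields the same α.) With (π/L)² = π^2/36 and c = -1/6, the largest admissible constant is α = ((π/L)² + c)/((π/L)² + 1).
Simplifying, α = (-6 + π^2)/(π^2 + 36).


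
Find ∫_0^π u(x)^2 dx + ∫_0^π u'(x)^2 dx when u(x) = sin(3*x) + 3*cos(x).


||u||_{H^1(0,π)}^2 = 14*π

u'(x) = -3*sin(x) + 3*cos(3*x).
Expand u² and (u')² and integrate term by term on (0, π), using: for integers n ≥ 1, ∫_0^π sin²(nx) dx = ∫_0^π cos²(nx) dx = π/2; for n ≠ n', ∫_0^π sin(nx)sin(n'x) dx = ∫_0^π cos(nx)cos(n'x) dx = 0; and by product-to-sum, ∫_0^π sin(nx)cos(n'x) dx = ½∫_0^π [sin((n+n')x) + sin((n−n')x)] dx, which is 0 when n+n' is even and 2n/(n²−n'²) when n+n' is odd (it need not vanish on (0, π)).
  u² squared terms: (3)²·∫cos(x)² dx = 9·π/2 = 9*π/2;  (1)²·∫sin(3x)² dx = 1·π/2 = π/2.
  u² cross terms: 2·(3)·(1)·∫cos(x)·sin(3x) dx = 6·(0) = 0.
  So ∫_0^π u² dx = 9*π/2 + π/2 + 0 = 5*π.
  (u')² squared terms: (-3)²·∫sin(x)² dx = 9·π/2 = 9*π/2;  (3)²·∫cos(3x)² dx = 9·π/2 = 9*π/2.
  (u')² cross terms: 2·(-3)·(3)·∫sin(x)·cos(3x) dx = -18·(0) = 0.
  So ∫_0^π (u')² dx = 9*π/2 + 9*π/2 + 0 = 9*π.
||u||_{H^1}^2 = (5*π) + (9*π) = 14*π.


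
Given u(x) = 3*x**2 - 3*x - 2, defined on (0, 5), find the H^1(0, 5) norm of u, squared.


||u||_{H^1}^2 = 7905/2

The H^1 norm (squared) on an interval (0, L) is
  ||u||_{H^1}^2 = ∫_0^L u(x)^2 dx + ∫_0^L u'(x)^2 dx.
Compute u'(x) = 6*x - 3.
Then u(x)^2 = 9*x**4 - 18*x**3 - 3*x**2 + 12*x + 4 and u'(x)^2 = 36*x**2 - 36*x + 9.
Integrate each monomial from 0 to 5 using ∫_0^5 c·x^n dx = c·5^(n+1)/(n+1):
  ∫_0^5 u(x)^2 dx = ∫_0^5 (9*x^4 - 18*x^3 - 3*x^2 + 12*x + 4) dx. Term by term:
    ∫_0^5 9*x^4 dx = 5625;  ∫_0^5 -18*x^3 dx = -5625/2;  ∫_0^5 -3*x^2 dx = -125;
    ∫_0^5 12*x dx = 150;  ∫_0^5 4 dx = 20.
  Sum: 5625 − 5625/2 − 125 + 150 + 20 = 5715/2.
  ∫_0^5 u'(x)^2 dx = ∫_0^5 (36*x^2 - 36*x + 9) dx. Term by term:
    ∫_0^5 36*x^2 dx = 1500;  ∫_0^5 -36*x dx = -450;  ∫_0^5 9 dx = 45.
  Sum: 1500 − 450 + 45 = 1095.
Adding: ||u||_{H^1}^2 = 5715/2 + 1095 = 7905/2.


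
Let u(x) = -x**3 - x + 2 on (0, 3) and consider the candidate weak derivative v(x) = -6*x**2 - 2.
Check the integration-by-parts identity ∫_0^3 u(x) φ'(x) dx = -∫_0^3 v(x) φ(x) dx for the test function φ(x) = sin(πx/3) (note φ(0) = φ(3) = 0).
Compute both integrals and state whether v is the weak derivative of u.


LHS = -324/π^3 + 87/π, RHS = -648/π^3 + 174/π. No, v is not the weak derivative of u.

u(x) = -x**3 - x + 2, classical derivative u'(x) = -3*x**2 - 1.
φ(x) = sin(πx/3), so φ'(x) = π*cos(π*x/3)/3.
Note φ(0) = φ(3) = 0, so the boundary term u·φ vanishes.
LHS = ∫_0^3 u(x) φ'(x) dx = ∫_0^3 (-π*x^3*cos(π*x/3)/3 - π*x*cos(π*x/3)/3 + 2*π*cos(π*x/3)/3) dx. Term by term:
  ∫_0^3 2*π*cos(π*x/3)/3 dx = 0;  ∫_0^3 -π*x*cos(π*x/3)/3 dx = 6/π;  ∫_0^3 -π*x^3*cos(π*x/3)/3 dx = -324/π^3 + 81/π.
Sum: 0 + 6/π + -324/π^3 + 81/π = -324/π^3 + 87/π.
So LHS = -324/π^3 + 87/π.
∫_0^3 v(x) φ(x) dx = ∫_0^3 (-6*x^2*sin(π*x/3) - 2*sin(π*x/3)) dx. Term by term:
  ∫_0^3 -2*sin(π*x/3) dx = -12/π;  ∫_0^3 -6*x^2*sin(π*x/3) dx = -162/π + 648/π^3.
Sum: -12/π + -162/π + 648/π^3 = -174/π + 648/π^3.
So RHS = -∫_0^3 v(x) φ(x) dx = -648/π^3 + 174/π.
LHS − RHS = -87/π + 324/π^3 ≠ 0, so the identity fails.
(For a valid weak derivative the identity must hold for EVERY test function, in particular this one. The failure shows v is NOT the weak derivative of u.)
Correct weak derivative would be u'(x) = -3*x**2 - 1.


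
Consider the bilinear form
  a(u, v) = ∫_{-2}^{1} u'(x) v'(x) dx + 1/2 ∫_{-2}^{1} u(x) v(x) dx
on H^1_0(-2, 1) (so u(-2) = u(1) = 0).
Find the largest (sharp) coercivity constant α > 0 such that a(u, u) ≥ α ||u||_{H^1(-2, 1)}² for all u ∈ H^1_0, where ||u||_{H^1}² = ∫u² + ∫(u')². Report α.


α = (9/2 + π^2)/(9 + π^2)

Coercivity of a(·,·) on H^1_0(-2, 1) means a(u, u) ≥ α ||u||_{H^1}² for every u ∈ H^1_0.
The interval has length L = 3, and Poincaré/coercivity depend only on L. Here a(u, u) = ∫(u')² + (1/2)·∫u².
Here 0 < c = 1/2 < 1. The condition a(u,u) ≥ α||u||_{H^1}² reads (1−α)∫(u')² ≥ (α−c)∫u². Any admissible α is ≤ 1 (rapidly oscillating u have ∫u²/∫(u')² → 0), and α = 1 would force 0 ≥ (1−c)∫u², impossible since c < 1; so 1−α > 0. By the sharp Poincaré inequality on H^1_0 of an interval of length L, ∫(u')² ≥ (π/L)²∫u² with equality for the first sine mode sin(π(x−x₀)/L) (x₀ the left endpoint), so the inequality holds for all u iff (1−α)(π/L)² ≥ α − c, i.e. α ≤ ((π/L)² + c)/((π/L)² + 1) = (1 + c(L/π)²)/(1 + (L/π)²). With (π/L)² = π^2/9 and c = 1/2, the largest admissible constant is α = ((π/L)² + c)/((π/L)² + 1).
Simplifying, α = (9/2 + π^2)/(9 + π^2).


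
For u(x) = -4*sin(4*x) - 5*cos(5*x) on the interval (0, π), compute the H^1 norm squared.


||u||_{H^1(0,π)}^2 = -8320/9 + 461*π

u'(x) = 25*sin(5*x) - 16*cos(4*x).
Expand u² and (u')² and integrate term by term on (0, π), using: for integers n ≥ 1, ∫_0^π sin²(nx) dx = ∫_0^π cos²(nx) dx = π/2; for n ≠ n', ∫_0^π sin(nx)sin(n'x) dx = ∫_0^π cos(nx)cos(n'x) dx = 0; and by product-to-sum, ∫_0^π sin(nx)cos(n'x) dx = ½∫_0^π [sin((n+n')x) + sin((n−n')x)] dx, which is 0 when n+n' is even and 2n/(n²−n'²) when n+n' is odd (it need not vanish on (0, π)).
  u² squared terms: (-5)²·∫cos(5x)² dx = 25·π/2 = 25*π/2;  (-4)²·∫sin(4x)² dx = 16·π/2 = 8*π.
  u² cross terms: 2·(-5)·(-4)·∫cos(5x)·sin(4x) dx = 40·(-8/9) = -320/9.
  So ∫_0^π u² dx = 25*π/2 + 8*π − 320/9 = -320/9 + 41*π/2.
  (u')² squared terms: (-16)²·∫cos(4x)² dx = 256·π/2 = 128*π;  (25)²·∫sin(5x)² dx = 625·π/2 = 625*π/2.
  (u')² cross terms: 2·(-16)·(25)·∫cos(4x)·sin(5x) dx = -800·(10/9) = -8000/9.
  So ∫_0^π (u')² dx = 128*π + 625*π/2 − 8000/9 = -8000/9 + 881*π/2.
||u||_{H^1}^2 = (-320/9 + 41*π/2) + (-8000/9 + 881*π/2) = -8320/9 + 461*π.


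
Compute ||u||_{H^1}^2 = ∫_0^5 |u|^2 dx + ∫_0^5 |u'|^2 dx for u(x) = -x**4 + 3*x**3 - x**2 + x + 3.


||u||_{H^1}^2 = 18826775/252

The H^1 norm (squared) on an interval (0, L) is
  ||u||_{H^1}^2 = ∫_0^L u(x)^2 dx + ∫_0^L u'(x)^2 dx.
Compute u'(x) = -4*x**3 + 9*x**2 - 2*x + 1.
Then u(x)^2 = x**8 - 6*x**7 + 11*x**6 - 8*x**5 + x**4 + 16*x**3 - 5*x**2 + 6*x + 9 and u'(x)^2 = 16*x**6 - 72*x**5 + 97*x**4 - 44*x**3 + 22*x**2 - 4*x + 1.
Integrate each monomial from 0 to 5 using ∫_0^5 c·x^n dx = c·5^(n+1)/(n+1):
  ∫_0^5 u(x)^2 dx = ∫_0^5 (x^8 - 6*x^7 + 11*x^6 - 8*x^5 + x^4 + 16*x^3 - 5*x^2 + 6*x + 9) dx. Term by term:
    ∫_0^5 x^8 dx = 1953125/9;  ∫_0^5 -6*x^7 dx = -1171875/4;  ∫_0^5 11*x^6 dx = 859375/7;
    ∫_0^5 -8*x^5 dx = -62500/3;  ∫_0^5 x^4 dx = 625;  ∫_0^5 16*x^3 dx = 2500;
    ∫_0^5 -5*x^2 dx = -625/3;  ∫_0^5 6*x dx = 75;  ∫_0^5 9 dx = 45.
  Sum: 1953125/9 − 1171875/4 + 859375/7 − 62500/3 + 625 + 2500 − 625/3 + 75 + 45 = 7312115/252.
  ∫_0^5 u'(x)^2 dx = ∫_0^5 (16*x^6 - 72*x^5 + 97*x^4 - 44*x^3 + 22*x^2 - 4*x + 1) dx. Term by term:
    ∫_0^5 16*x^6 dx = 1250000/7;  ∫_0^5 -72*x^5 dx = -187500;  ∫_0^5 97*x^4 dx = 60625;
    ∫_0^5 -44*x^3 dx = -6875;  ∫_0^5 22*x^2 dx = 2750/3;  ∫_0^5 -4*x dx = -50;
    ∫_0^5 1 dx = 5.
  Sum: 1250000/7 − 187500 + 60625 − 6875 + 2750/3 − 50 + 5 = 959555/21.
Adding: ||u||_{H^1}^2 = 7312115/252 + 959555/21 = 18826775/252.


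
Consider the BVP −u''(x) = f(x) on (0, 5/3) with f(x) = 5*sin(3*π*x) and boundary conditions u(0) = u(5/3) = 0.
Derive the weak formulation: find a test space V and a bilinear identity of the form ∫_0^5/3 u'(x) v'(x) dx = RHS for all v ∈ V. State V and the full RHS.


V = H^1_0(0, 5/3) (so v(0) = v(5/3) = 0); weak form: ∫_0^5/3 u'v' dx = ∫_0^5/3 (5*sin(3*π*x)) v dx for all v ∈ V.

Multiply both sides by a test function v and integrate from 0 to 5/3:
  ∫_0^5/3 −u''(x) v(x) dx = ∫_0^5/3 f(x) v(x) dx.
Integrate the LHS by parts once:
  ∫_0^5/3 −u'' v dx = −[u'(x) v(x)]_0^5/3 + ∫_0^5/3 u'(x) v'(x) dx.
Thus ∫_0^5/3 u'(x) v'(x) dx = ∫_0^5/3 f(x) v(x) dx + [u'(x) v(x)]_0^5/3.
Choose V so that boundary terms are either known or forced to vanish.
u is Dirichlet: u(0) = u(5/3) = 0. Let V = H^1_0(0, 5/3); then v(0) = v(5/3) = 0, and [u' v]_0^5/3 = 0.
Weak formulation: find u (satisfying any essential BC) such that ∫_0^5/3 u'(x) v'(x) dx = ∫_0^5/3 f v dx for all v ∈ V.
Substituting f(x) = 5*sin(3*π*x), the right-hand side is ∫_0^5/3 (5*sin(3*π*x)) v dx.


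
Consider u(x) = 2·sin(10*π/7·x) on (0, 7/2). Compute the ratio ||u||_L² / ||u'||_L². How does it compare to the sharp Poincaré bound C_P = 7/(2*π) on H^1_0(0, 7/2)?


||u||_L² / ||u'||_L² = 7/(10*π) < C_P = 7/(2*π).

u(x) = 2·sin(10*π/7·x), so u'(x) = 20*π*cos(10*π*x/7)/7.
Writing u(x) = A·sin(kπx/L) with A = 2 and k = 5, use ∫_0^L sin²(kπx/L) dx = L/2 and ∫_0^L cos²(kπx/L) dx = L/2.
u² = 4·sin²(10*π/7·x) and (u')² = 400*π^2/49·cos²(10*π/7·x), and each of sin², cos² integrates to L/2 = 7/4 over (0, 7/2).
∫_0^7/2 u² dx = 7, so ||u||_L² = sqrt(7).
∫_0^7/2 (u')² dx = 100*π^2/7, so ||u'||_L² = 10*sqrt(7)*π/7.
Ratio ||u||_L² / ||u'||_L² = 7/(10*π).
Sharp Poincaré constant on H^1_0(0, 7/2) is C_P = L/π = 7/(2*π), achieved by sin(2*π/7·x).
This is the k = 5 harmonic; the ratio L/(kπ) is strictly less than C_P = L/π, consistent with the sharp inequality ||u||_L² ≤ C_P ||u'||_L².


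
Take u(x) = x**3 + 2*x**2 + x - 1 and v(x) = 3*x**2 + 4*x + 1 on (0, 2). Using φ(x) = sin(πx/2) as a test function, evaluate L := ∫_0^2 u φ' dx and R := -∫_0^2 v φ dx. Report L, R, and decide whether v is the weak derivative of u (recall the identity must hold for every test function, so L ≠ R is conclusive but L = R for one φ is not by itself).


LHS = -44/π + 96/π^3, RHS = -44/π + 96/π^3. Yes, v = u' weakly.

u(x) = x**3 + 2*x**2 + x - 1, classical derivative u'(x) = 3*x**2 + 4*x + 1.
φ(x) = sin(πx/2), so φ'(x) = π*cos(π*x/2)/2.
Note φ(0) = φ(2) = 0, so the boundary term u·φ vanishes.
LHS = ∫_0^2 u(x) φ'(x) dx = ∫_0^2 (π*x^3*cos(π*x/2)/2 + π*x^2*cos(π*x/2) + π*x*cos(π*x/2)/2 - π*cos(π*x/2)/2) dx. Term by term:
  ∫_0^2 -π*cos(π*x/2)/2 dx = 0;  ∫_0^2 π*x^2*cos(π*x/2) dx = -16/π;  ∫_0^2 π*x*cos(π*x/2)/2 dx = -4/π;
  ∫_0^2 π*x^3*cos(π*x/2)/2 dx = -24/π + 96/π^3.
Sum: 0 − 16/π − 4/π + -24/π + 96/π^3 = -44/π + 96/π^3.
So LHS = -44/π + 96/π^3.
∫_0^2 v(x) φ(x) dx = ∫_0^2 (3*x^2*sin(π*x/2) + 4*x*sin(π*x/2) + sin(π*x/2)) dx. Term by term:
  ∫_0^2 3*x^2*sin(π*x/2) dx = -96/π^3 + 24/π;  ∫_0^2 4*x*sin(π*x/2) dx = 16/π;  ∫_0^2 sin(π*x/2) dx = 4/π.
Sum: -96/π^3 + 24/π + 16/π + 4/π = -96/π^3 + 44/π.
So RHS = -∫_0^2 v(x) φ(x) dx = -44/π + 96/π^3.
LHS = RHS, so the identity holds for this test φ.
Moreover u is smooth here and v(x) = u'(x) = 3*x**2 + 4*x + 1 pointwise, so the identity holds for every test function. Hence v is the weak derivative of u.


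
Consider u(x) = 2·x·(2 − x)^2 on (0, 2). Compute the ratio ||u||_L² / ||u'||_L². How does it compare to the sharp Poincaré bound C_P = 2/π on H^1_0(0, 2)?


||u||_L² / ||u'||_L² = sqrt(14)/7 < C_P = 2/π.

u(x) = 2·x·(2 − x)^2, so u'(x) = 2*(x - 2)*(3*x - 2).
u(x) = 2·x·(2 − x)^2 vanishes at x = 0 and x = 2, so u ∈ H^1_0(0, 2). Differentiate via the product rule and integrate the resulting polynomials term by term.
  ∫_0^2 u² dx = ∫_0^2 (4*x^6 - 32*x^5 + 96*x^4 - 128*x^3 + 64*x^2) dx. Term by term:
    ∫_0^2 4*x^6 dx = 512/7;  ∫_0^2 -32*x^5 dx = -1024/3;  ∫_0^2 96*x^4 dx = 3072/5;
    ∫_0^2 -128*x^3 dx = -512;  ∫_0^2 64*x^2 dx = 512/3.
  Sum: 512/7 − 1024/3 + 3072/5 − 512 + 512/3 = 512/105.
  ∫_0^2 (u')² dx = ∫_0^2 (36*x^4 - 192*x^3 + 352*x^2 - 256*x + 64) dx. Term by term:
    ∫_0^2 36*x^4 dx = 1152/5;  ∫_0^2 -192*x^3 dx = -768;  ∫_0^2 352*x^2 dx = 2816/3;
    ∫_0^2 -256*x dx = -512;  ∫_0^2 64 dx = 128.
  Sum: 1152/5 − 768 + 2816/3 − 512 + 128 = 256/15.
∫_0^2 u² dx = 512/105, so ||u||_L² = 16*sqrt(210)/105.
∫_0^2 (u')² dx = 256/15, so ||u'||_L² = 16*sqrt(15)/15.
Ratio ||u||_L² / ||u'||_L² = sqrt(14)/7.
Sharp Poincaré constant on H^1_0(0, 2) is C_P = L/π = 2/π, achieved by sin(π/2·x).
A polynomial bump cannot attain the sharp Poincaré constant (only the first sine eigenfunction does), so the ratio is strictly less than C_P, consistent with ||u||_L² ≤ C_P ||u'||_L².


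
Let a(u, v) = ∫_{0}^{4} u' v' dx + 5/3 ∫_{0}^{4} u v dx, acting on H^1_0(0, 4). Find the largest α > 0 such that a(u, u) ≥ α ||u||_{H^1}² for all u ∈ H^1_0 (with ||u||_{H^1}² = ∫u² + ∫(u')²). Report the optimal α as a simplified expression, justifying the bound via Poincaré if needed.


α = 1

Coercivity of a(·,·) on H^1_0(0, 4) means a(u, u) ≥ α ||u||_{H^1}² for every u ∈ H^1_0.
The interval has length L = 4, and Poincaré/coercivity depend only on L. Here a(u, u) = ∫(u')² + (5/3)·∫u².
Here c = 5/3 ≥ 1, so a(u,u) = ∫(u')² + c∫u² ≥ ∫(u')² + ∫u² = ||u||_{H^1}², i.e. α = 1 works. No larger α is possible: a(u,u) ≥ α||u||_{H^1}² means (1−α)∫(u')² ≥ (α−c)∫u², and for the modes u_n = sin(nπ(x−x₀)/L) (x₀ the left endpoint) one has ∫u_n²/∫(u_n')² = (L/(nπ))² → 0, so a(u_n,u_n)/||u_n||_{H^1}² → 1. Hence the optimal constant is α = 1.
Therefore α = 1.


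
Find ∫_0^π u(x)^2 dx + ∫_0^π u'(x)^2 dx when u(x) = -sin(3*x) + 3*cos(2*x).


||u||_{H^1(0,π)}^2 = -36 + 55*π/2

u'(x) = -6*sin(2*x) - 3*cos(3*x).
Expand u² and (u')² and integrate term by term on (0, π), using: for integers n ≥ 1, ∫_0^π sin²(nx) dx = ∫_0^π cos²(nx) dx = π/2; for n ≠ n', ∫_0^π sin(nx)sin(n'x) dx = ∫_0^π cos(nx)cos(n'x) dx = 0; and by product-to-sum, ∫_0^π sin(nx)cos(n'x) dx = ½∫_0^π [sin((n+n')x) + sin((n−n')x)] dx, which is 0 when n+n' is even and 2n/(n²−n'²) when n+n' is odd (it need not vanish on (0, π)).
  u² squared terms: (-1)²·∫sin(3x)² dx = 1·π/2 = π/2;  (3)²·∫cos(2x)² dx = 9·π/2 = 9*π/2.
  u² cross terms: 2·(-1)·(3)·∫sin(3x)·cos(2x) dx = -6·(6/5) = -36/5.
  So ∫_0^π u² dx = π/2 + 9*π/2 − 36/5 = -36/5 + 5*π.
  (u')² squared terms: (-6)²·∫sin(2x)² dx = 36·π/2 = 18*π;  (-3)²·∫cos(3x)² dx = 9·π/2 = 9*π/2.
  (u')² cross terms: 2·(-6)·(-3)·∫sin(2x)·cos(3x) dx = 36·(-4/5) = -144/5.
  So ∫_0^π (u')² dx = 18*π + 9*π/2 − 144/5 = -144/5 + 45*π/2.
||u||_{H^1}^2 = (-36/5 + 5*π) + (-144/5 + 45*π/2) = -36 + 55*π/2.


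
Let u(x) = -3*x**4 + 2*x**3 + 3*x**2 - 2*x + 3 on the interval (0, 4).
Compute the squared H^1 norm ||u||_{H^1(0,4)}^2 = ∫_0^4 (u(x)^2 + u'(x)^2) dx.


||u||_{H^1}^2 = 7744036/21

The H^1 norm (squared) on an interval (0, L) is
  ||u||_{H^1}^2 = ∫_0^L u(x)^2 dx + ∫_0^L u'(x)^2 dx.
Compute u'(x) = -12*x**3 + 6*x**2 + 6*x - 2.
Then u(x)^2 = 9*x**8 - 12*x**7 - 14*x**6 + 24*x**5 - 17*x**4 + 22*x**2 - 12*x + 9 and u'(x)^2 = 144*x**6 - 144*x**5 - 108*x**4 + 120*x**3 + 12*x**2 - 24*x + 4.
Integrate each monomial from 0 to 4 using ∫_0^4 c·x^n dx = c·4^(n+1)/(n+1):
  ∫_0^4 u(x)^2 dx = ∫_0^4 (9*x^8 - 12*x^7 - 14*x^6 + 24*x^5 - 17*x^4 + 22*x^2 - 12*x + 9) dx. Term by term:
    ∫_0^4 9*x^8 dx = 262144;  ∫_0^4 -12*x^7 dx = -98304;  ∫_0^4 -14*x^6 dx = -32768;
    ∫_0^4 24*x^5 dx = 16384;  ∫_0^4 -17*x^4 dx = -17408/5;  ∫_0^4 22*x^2 dx = 1408/3;
    ∫_0^4 -12*x dx = -96;  ∫_0^4 9 dx = 36.
  Sum: 262144 − 98304 − 32768 + 16384 − 17408/5 + 1408/3 − 96 + 36 = 2165756/15.
  ∫_0^4 u'(x)^2 dx = ∫_0^4 (144*x^6 - 144*x^5 - 108*x^4 + 120*x^3 + 12*x^2 - 24*x + 4) dx. Term by term:
    ∫_0^4 144*x^6 dx = 2359296/7;  ∫_0^4 -144*x^5 dx = -98304;  ∫_0^4 -108*x^4 dx = -110592/5;
    ∫_0^4 120*x^3 dx = 7680;  ∫_0^4 12*x^2 dx = 256;  ∫_0^4 -24*x dx = -192;
    ∫_0^4 4 dx = 16.
  Sum: 2359296/7 − 98304 − 110592/5 + 7680 + 256 − 192 + 16 = 7853296/35.
Adding: ||u||_{H^1}^2 = 2165756/15 + 7853296/35 = 7744036/21.


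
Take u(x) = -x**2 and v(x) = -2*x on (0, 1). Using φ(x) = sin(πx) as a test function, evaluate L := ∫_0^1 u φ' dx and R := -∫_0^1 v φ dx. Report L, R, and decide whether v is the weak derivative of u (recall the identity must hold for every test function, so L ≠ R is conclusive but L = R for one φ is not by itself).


LHS = 2/π, RHS = 2/π. Yes, v = u' weakly.

u(x) = -x**2, classical derivative u'(x) = -2*x.
φ(x) = sin(πx), so φ'(x) = π*cos(π*x).
Note φ(0) = φ(1) = 0, so the boundary term u·φ vanishes.
LHS = ∫_0^1 u(x) φ'(x) dx = ∫_0^1 (-π*x^2*cos(π*x)) dx. Term by term:
  ∫_0^1 -π*x^2*cos(π*x) dx = 2/π.
So LHS = 2/π.
∫_0^1 v(x) φ(x) dx = ∫_0^1 (-2*x*sin(π*x)) dx. Term by term:
  ∫_0^1 -2*x*sin(π*x) dx = -2/π.
So RHS = -∫_0^1 v(x) φ(x) dx = 2/π.
LHS = RHS, so the identity holds for this test φ.
Moreover u is smooth here and v(x) = u'(x) = -2*x pointwise, so the identity holds for every test function. Hence v is the weak derivative of u.


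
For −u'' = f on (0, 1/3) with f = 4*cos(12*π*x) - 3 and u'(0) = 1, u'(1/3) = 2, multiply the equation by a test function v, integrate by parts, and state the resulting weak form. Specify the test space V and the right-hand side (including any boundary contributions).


V = H^1(0, 1/3) (v unrestricted at boundary; u is determined up to an additive constant); weak form: ∫_0^1/3 u'v' dx = ∫_0^1/3 (4*cos(12*π*x) - 3) v dx + 2·v(1/3) − v(0) for all v ∈ V.

Multiply both sides by a test function v and integrate from 0 to 1/3:
  ∫_0^1/3 −u''(x) v(x) dx = ∫_0^1/3 f(x) v(x) dx.
Integrate the LHS by parts once:
  ∫_0^1/3 −u'' v dx = −[u'(x) v(x)]_0^1/3 + ∫_0^1/3 u'(x) v'(x) dx.
Thus ∫_0^1/3 u'(x) v'(x) dx = ∫_0^1/3 f(x) v(x) dx + [u'(x) v(x)]_0^1/3.
Choose V so that boundary terms are either known or forced to vanish.
u has inhomogeneous Neumann u'(0) = 1, u'(1/3) = 2. [u' v]_0^1/3 = (2)·v(1/3) − (1)·v(0) = 2·v(1/3) − v(0). Take V = H^1(0, 1/3); boundary term becomes part of RHS.
Weak formulation: find u (satisfying any essential BC) such that ∫_0^1/3 u'(x) v'(x) dx = ∫_0^1/3 f v dx + 2·v(1/3) − v(0) for all v ∈ V (Neumann data are natural BCs: they enter the RHS as boundary terms).
Substituting f(x) = 4*cos(12*π*x) - 3, the right-hand side is ∫_0^1/3 (4*cos(12*π*x) - 3) v dx + 2·v(1/3) − v(0).
Compatibility check (pure Neumann): taking v ≡ 1 ∈ V gives 0 = ∫_0^1/3 f dx + (2) − (1), i.e. ∫_0^1/3 f dx must equal u'(0) − u'(1/3) = -1. Indeed ∫_0^1/3 (4*cos(12*π*x) - 3) dx = -1, so the data are compatible. The solution is then unique only up to an additive constant (fix it e.g. by requiring ∫_0^1/3 u dx = 0).


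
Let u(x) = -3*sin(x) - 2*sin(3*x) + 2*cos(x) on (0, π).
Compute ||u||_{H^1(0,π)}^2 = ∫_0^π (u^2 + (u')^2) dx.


||u||_{H^1(0,π)}^2 = 33*π

u'(x) = -2*sin(x) - 3*cos(x) - 6*cos(3*x).
Expand u² and (u')² and integrate term by term on (0, π), using: for integers n ≥ 1, ∫_0^π sin²(nx) dx = ∫_0^π cos²(nx) dx = π/2; for n ≠ n', ∫_0^π sin(nx)sin(n'x) dx = ∫_0^π cos(nx)cos(n'x) dx = 0; and by product-to-sum, ∫_0^π sin(nx)cos(n'x) dx = ½∫_0^π [sin((n+n')x) + sin((n−n')x)] dx, which is 0 when n+n' is even and 2n/(n²−n'²) when n+n' is odd (it need not vanish on (0, π)).
  u² squared terms: (-3)²·∫sin(x)² dx = 9·π/2 = 9*π/2;  (-2)²·∫sin(3x)² dx = 4·π/2 = 2*π;  (2)²·∫cos(x)² dx = 4·π/2 = 2*π.
  u² cross terms: 2·(-3)·(-2)·∫sin(x)·sin(3x) dx = 12·(0) = 0;  2·(-3)·(2)·∫sin(x)·cos(x) dx = -12·(0) = 0;  2·(-2)·(2)·∫sin(3x)·cos(x) dx = -8·(0) = 0.
  So ∫_0^π u² dx = 9*π/2 + 2*π + 2*π + 0 + 0 + 0 = 17*π/2.
  (u')² squared terms: (-6)²·∫cos(3x)² dx = 36·π/2 = 18*π;  (-3)²·∫cos(x)² dx = 9·π/2 = 9*π/2;  (-2)²·∫sin(x)² dx = 4·π/2 = 2*π.
  (u')² cross terms: 2·(-6)·(-3)·∫cos(3x)·cos(x) dx = 36·(0) = 0;  2·(-6)·(-2)·∫cos(3x)·sin(x) dx = 24·(0) = 0;  2·(-3)·(-2)·∫cos(x)·sin(x) dx = 12·(0) = 0.
  So ∫_0^π (u')² dx = 18*π + 9*π/2 + 2*π + 0 + 0 + 0 = 49*π/2.
||u||_{H^1}^2 = (17*π/2) + (49*π/2) = 33*π.


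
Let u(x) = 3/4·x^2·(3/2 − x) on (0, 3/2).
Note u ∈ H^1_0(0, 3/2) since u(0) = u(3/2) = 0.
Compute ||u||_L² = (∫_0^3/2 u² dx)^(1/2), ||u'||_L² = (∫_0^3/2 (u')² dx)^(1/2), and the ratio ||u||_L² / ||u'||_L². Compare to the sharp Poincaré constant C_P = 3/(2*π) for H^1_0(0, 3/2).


||u||_L² / ||u'||_L² = 3*sqrt(14)/28 < C_P = 3/(2*π).

u(x) = 3/4·x^2·(3/2 − x), so u'(x) = 9*x*(1 - x)/4.
u(x) = 3/4·x^2·(3/2 − x) vanishes at x = 0 and x = 3/2, so u ∈ H^1_0(0, 3/2). Differentiate via the product rule and integrate the resulting polynomials term by term.
  ∫_0^3/2 u² dx = ∫_0^3/2 (9*x^6/16 - 27*x^5/16 + 81*x^4/64) dx. Term by term:
    ∫_0^3/2 9*x^6/16 dx = 19683/14336;  ∫_0^3/2 -27*x^5/16 dx = -6561/2048;  ∫_0^3/2 81*x^4/64 dx = 19683/10240.
  Sum: 19683/14336 − 6561/2048 + 19683/10240 = 6561/71680.
  ∫_0^3/2 (u')² dx = ∫_0^3/2 (81*x^4/16 - 81*x^3/8 + 81*x^2/16) dx. Term by term:
    ∫_0^3/2 81*x^4/16 dx = 19683/2560;  ∫_0^3/2 -81*x^3/8 dx = -6561/512;  ∫_0^3/2 81*x^2/16 dx = 729/128.
  Sum: 19683/2560 − 6561/512 + 729/128 = 729/1280.
∫_0^3/2 u² dx = 6561/71680, so ||u||_L² = 81*sqrt(70)/2240.
∫_0^3/2 (u')² dx = 729/1280, so ||u'||_L² = 27*sqrt(5)/80.
Ratio ||u||_L² / ||u'||_L² = 3*sqrt(14)/28.
Sharp Poincaré constant on H^1_0(0, 3/2) is C_P = L/π = 3/(2*π), achieved by sin(2*π/3·x).
A polynomial bump cannot attain the sharp Poincaré constant (only the first sine eigenfunction does), so the ratio is strictly less than C_P, consistent with ||u||_L² ≤ C_P ||u'||_L².


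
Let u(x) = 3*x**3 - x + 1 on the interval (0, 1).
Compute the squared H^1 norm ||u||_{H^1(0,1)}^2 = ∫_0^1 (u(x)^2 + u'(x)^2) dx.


||u||_{H^1}^2 = 551/42

The H^1 norm (squared) on an interval (0, L) is
  ||u||_{H^1}^2 = ∫_0^L u(x)^2 dx + ∫_0^L u'(x)^2 dx.
Compute u'(x) = 9*x**2 - 1.
Then u(x)^2 = 9*x**6 - 6*x**4 + 6*x**3 + x**2 - 2*x + 1 and u'(x)^2 = 81*x**4 - 18*x**2 + 1.
Integrate each monomial from 0 to 1 using ∫_0^1 c·x^n dx = c·1^(n+1)/(n+1):
  ∫_0^1 u(x)^2 dx = ∫_0^1 (9*x^6 - 6*x^4 + 6*x^3 + x^2 - 2*x + 1) dx. Term by term:
    ∫_0^1 9*x^6 dx = 9/7;  ∫_0^1 -6*x^4 dx = -6/5;  ∫_0^1 6*x^3 dx = 3/2;
    ∫_0^1 x^2 dx = 1/3;  ∫_0^1 -2*x dx = -1;  ∫_0^1 1 dx = 1.
  Sum: 9/7 − 6/5 + 3/2 + 1/3 − 1 + 1 = 403/210.
  ∫_0^1 u'(x)^2 dx = ∫_0^1 (81*x^4 - 18*x^2 + 1) dx. Term by term:
    ∫_0^1 81*x^4 dx = 81/5;  ∫_0^1 -18*x^2 dx = -6;  ∫_0^1 1 dx = 1.
  Sum: 81/5 − 6 + 1 = 56/5.
Adding: ||u||_{H^1}^2 = 403/210 + 56/5 = 551/42.


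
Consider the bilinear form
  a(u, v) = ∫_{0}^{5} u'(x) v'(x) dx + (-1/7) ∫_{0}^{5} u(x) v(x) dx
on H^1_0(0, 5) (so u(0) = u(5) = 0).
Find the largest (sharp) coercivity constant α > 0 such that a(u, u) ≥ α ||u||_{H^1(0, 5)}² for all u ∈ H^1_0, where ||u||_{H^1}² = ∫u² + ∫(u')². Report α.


α = (-25/7 + π^2)/(π^2 + 25)

Coercivity of a(·,·) on H^1_0(0, 5) means a(u, u) ≥ α ||u||_{H^1}² for every u ∈ H^1_0.
The interval has length L = 5, and Poincaré/coercivity depend only on L. Here a(u, u) = ∫(u')² + (-1/7)·∫u².
Here c = -1/7 < 0 with |c| < (π/L)² = π^2/25, so coercivity still holds. The condition a(u,u) ≥ α||u||_{H^1}² reads (1−α)∫(u')² ≥ (α−c)∫u². Any admissible α is ≤ 1 (rapidly oscillating u have ∫u²/∫(u')² → 0), and α = 1 would force 0 ≥ (1−c)∫u², impossible since c < 1; so 1−α > 0. By the sharp Poincaré inequality on H^1_0 of an interval of length L, ∫(u')² ≥ (π/L)²∫u² with equality for the first sine mode sin(π(x−x₀)/L) (x₀ the left endpoint), so the inequality holds for all u iff (1−α)(π/L)² ≥ α − c, i.e. α ≤ ((π/L)² + c)/((π/L)² + 1) = (1 + c(L/π)²)/(1 + (L/π)²). (Direct route, valid since c ≤ 0: Poincaré gives c∫u² ≥ c(L/π)²∫(u')², so a(u,u) ≥ (1 + c(L/π)²)∫(u')², while ||u||_{H^1}² ≤ (1 + (L/π)²)∫(u')²; dividing yields the same α.) With (π/L)² = π^2/25 and c = -1/7, the largest admissible constant is α = ((π/L)² + c)/((π/L)² + 1).
Simplifying, α = (-25/7 + π^2)/(π^2 + 25).


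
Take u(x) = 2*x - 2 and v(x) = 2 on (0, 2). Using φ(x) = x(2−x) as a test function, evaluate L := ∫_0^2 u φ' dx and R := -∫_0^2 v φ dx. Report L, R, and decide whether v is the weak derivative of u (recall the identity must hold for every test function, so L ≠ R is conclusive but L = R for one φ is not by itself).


LHS = -8/3, RHS = -8/3. Yes, v = u' weakly.

u(x) = 2*x - 2, classical derivative u'(x) = 2.
φ(x) = x(2−x), so φ'(x) = 2 - 2*x.
Note φ(0) = φ(2) = 0, so the boundary term u·φ vanishes.
LHS = ∫_0^2 u(x) φ'(x) dx = ∫_0^2 (-4*x^2 + 8*x - 4) dx. Term by term:
  ∫_0^2 -4*x^2 dx = -32/3;  ∫_0^2 8*x dx = 16;  ∫_0^2 -4 dx = -8.
Sum: -32/3 + 16 − 8 = -8/3.
So LHS = -8/3.
∫_0^2 v(x) φ(x) dx = ∫_0^2 (-2*x^2 + 4*x) dx. Term by term:
  ∫_0^2 -2*x^2 dx = -16/3;  ∫_0^2 4*x dx = 8.
Sum: -16/3 + 8 = 8/3.
So RHS = -∫_0^2 v(x) φ(x) dx = -8/3.
LHS = RHS, so the identity holds for this test φ.
Moreover u is smooth here and v(x) = u'(x) = 2 pointwise, so the identity holds for every test function. Hence v is the weak derivative of u.


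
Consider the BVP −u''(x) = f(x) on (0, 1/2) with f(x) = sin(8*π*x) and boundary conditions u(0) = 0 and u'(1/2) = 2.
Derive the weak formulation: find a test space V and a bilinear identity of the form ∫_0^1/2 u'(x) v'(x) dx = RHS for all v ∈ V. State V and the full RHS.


V = {v ∈ H^1(0, 1/2) : v(0) = 0} (test functions vanish at x = 0 where u is specified); weak form: ∫_0^1/2 u'v' dx = ∫_0^1/2 (sin(8*π*x)) v dx + 2·v(1/2) for all v ∈ V.

Multiply both sides by a test function v and integrate from 0 to 1/2:
  ∫_0^1/2 −u''(x) v(x) dx = ∫_0^1/2 f(x) v(x) dx.
Integrate the LHS by parts once:
  ∫_0^1/2 −u'' v dx = −[u'(x) v(x)]_0^1/2 + ∫_0^1/2 u'(x) v'(x) dx.
Thus ∫_0^1/2 u'(x) v'(x) dx = ∫_0^1/2 f(x) v(x) dx + [u'(x) v(x)]_0^1/2.
Choose V so that boundary terms are either known or forced to vanish.
Mixed BC: u(0) = 0 (Dirichlet) and u'(1/2) = 2 (Neumann). Define V = {v ∈ H^1(0, 1/2) : v(0) = 0}. Then [u' v]_0^1/2 = u'(1/2)·v(1/2) − u'(0)·0 = 2·v(1/2).
Weak formulation: find u (satisfying any essential BC) such that ∫_0^1/2 u'(x) v'(x) dx = ∫_0^1/2 f v dx + 2·v(1/2) for all v ∈ V (Dirichlet at 0 absorbed into V; Neumann datum at x = 1/2 contributes the boundary term).
Substituting f(x) = sin(8*π*x), the right-hand side is ∫_0^1/2 (sin(8*π*x)) v dx + 2·v(1/2).


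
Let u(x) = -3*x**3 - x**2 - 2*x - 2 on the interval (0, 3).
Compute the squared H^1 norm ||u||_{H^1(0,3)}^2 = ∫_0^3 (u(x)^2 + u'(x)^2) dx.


||u||_{H^1}^2 = 339159/35

The H^1 norm (squared) on an interval (0, L) is
  ||u||_{H^1}^2 = ∫_0^L u(x)^2 dx + ∫_0^L u'(x)^2 dx.
Compute u'(x) = -9*x**2 - 2*x - 2.
Then u(x)^2 = 9*x**6 + 6*x**5 + 13*x**4 + 16*x**3 + 8*x**2 + 8*x + 4 and u'(x)^2 = 81*x**4 + 36*x**3 + 40*x**2 + 8*x + 4.
Integrate each monomial from 0 to 3 using ∫_0^3 c·x^n dx = c·3^(n+1)/(n+1):
  ∫_0^3 u(x)^2 dx = ∫_0^3 (9*x^6 + 6*x^5 + 13*x^4 + 16*x^3 + 8*x^2 + 8*x + 4) dx. Term by term:
    ∫_0^3 9*x^6 dx = 19683/7;  ∫_0^3 6*x^5 dx = 729;  ∫_0^3 13*x^4 dx = 3159/5;
    ∫_0^3 16*x^3 dx = 324;  ∫_0^3 8*x^2 dx = 72;  ∫_0^3 8*x dx = 36;
    ∫_0^3 4 dx = 12.
  Sum: 19683/7 + 729 + 3159/5 + 324 + 72 + 36 + 12 = 161583/35.
  ∫_0^3 u'(x)^2 dx = ∫_0^3 (81*x^4 + 36*x^3 + 40*x^2 + 8*x + 4) dx. Term by term:
    ∫_0^3 81*x^4 dx = 19683/5;  ∫_0^3 36*x^3 dx = 729;  ∫_0^3 40*x^2 dx = 360;
    ∫_0^3 8*x dx = 36;  ∫_0^3 4 dx = 12.
  Sum: 19683/5 + 729 + 360 + 36 + 12 = 25368/5.
Adding: ||u||_{H^1}^2 = 161583/35 + 25368/5 = 339159/35.


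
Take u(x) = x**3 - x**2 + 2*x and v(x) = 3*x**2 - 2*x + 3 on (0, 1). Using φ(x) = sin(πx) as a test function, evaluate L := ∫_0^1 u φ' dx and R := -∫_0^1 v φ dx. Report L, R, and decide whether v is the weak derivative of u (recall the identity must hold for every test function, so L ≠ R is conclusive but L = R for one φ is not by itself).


LHS = -5/π + 12/π^3, RHS = -7/π + 12/π^3. No, v is not the weak derivative of u.

u(x) = x**3 - x**2 + 2*x, classical derivative u'(x) = 3*x**2 - 2*x + 2.
φ(x) = sin(πx), so φ'(x) = π*cos(π*x).
Note φ(0) = φ(1) = 0, so the boundary term u·φ vanishes.
LHS = ∫_0^1 u(x) φ'(x) dx = ∫_0^1 (π*x^3*cos(π*x) - π*x^2*cos(π*x) + 2*π*x*cos(π*x)) dx. Term by term:
  ∫_0^1 π*x^3*cos(π*x) dx = -3/π + 12/π^3;  ∫_0^1 -π*x^2*cos(π*x) dx = 2/π;  ∫_0^1 2*π*x*cos(π*x) dx = -4/π.
Sum: -3/π + 12/π^3 + 2/π − 4/π = -5/π + 12/π^3.
So LHS = -5/π + 12/π^3.
∫_0^1 v(x) φ(x) dx = ∫_0^1 (3*x^2*sin(π*x) - 2*x*sin(π*x) + 3*sin(π*x)) dx. Term by term:
  ∫_0^1 3*sin(π*x) dx = 6/π;  ∫_0^1 -2*x*sin(π*x) dx = -2/π;  ∫_0^1 3*x^2*sin(π*x) dx = -12/π^3 + 3/π.
Sum: 6/π − 2/π + -12/π^3 + 3/π = -12/π^3 + 7/π.
So RHS = -∫_0^1 v(x) φ(x) dx = -7/π + 12/π^3.
LHS − RHS = 2/π ≠ 0, so the identity fails.
(For a valid weak derivative the identity must hold for EVERY test function, in particular this one. The failure shows v is NOT the weak derivative of u.)
Correct weak derivative would be u'(x) = 3*x**2 - 2*x + 2.


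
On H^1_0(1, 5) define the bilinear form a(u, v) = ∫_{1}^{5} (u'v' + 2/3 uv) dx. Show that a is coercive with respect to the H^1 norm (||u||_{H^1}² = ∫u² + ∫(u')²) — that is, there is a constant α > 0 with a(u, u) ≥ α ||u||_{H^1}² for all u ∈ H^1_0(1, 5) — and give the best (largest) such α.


α = (π^2 + 32/3)/(π^2 + 16)

Coercivity of a(·,·) on H^1_0(1, 5) means a(u, u) ≥ α ||u||_{H^1}² for every u ∈ H^1_0.
The interval has length L = 4, and Poincaré/coercivity depend only on L. Here a(u, u) = ∫(u')² + (2/3)·∫u².
Here 0 < c = 2/3 < 1. The condition a(u,u) ≥ α||u||_{H^1}² reads (1−α)∫(u')² ≥ (α−c)∫u². Any admissible α is ≤ 1 (rapidly oscillating u have ∫u²/∫(u')² → 0), and α = 1 would force 0 ≥ (1−c)∫u², impossible since c < 1; so 1−α > 0. By the sharp Poincaré inequality on H^1_0 of an interval of length L, ∫(u')² ≥ (π/L)²∫u² with equality for the first sine mode sin(π(x−x₀)/L) (x₀ the left endpoint), so the inequality holds for all u iff (1−α)(π/L)² ≥ α − c, i.e. α ≤ ((π/L)² + c)/((π/L)² + 1) = (1 + c(L/π)²)/(1 + (L/π)²). With (π/L)² = π^2/16 and c = 2/3, the largest admissible constant is α = ((π/L)² + c)/((π/L)² + 1).
Simplifying, α = (π^2 + 32/3)/(π^2 + 16).


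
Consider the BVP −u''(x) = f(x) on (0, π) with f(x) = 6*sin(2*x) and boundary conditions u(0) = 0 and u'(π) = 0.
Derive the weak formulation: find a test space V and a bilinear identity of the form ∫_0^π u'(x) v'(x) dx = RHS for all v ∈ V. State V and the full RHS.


V = {v ∈ H^1(0, π) : v(0) = 0} (test functions vanish at x = 0 where u is specified); weak form: ∫_0^π u'v' dx = ∫_0^π (6*sin(2*x)) v dx for all v ∈ V.

Multiply both sides by a test function v and integrate from 0 to π:
  ∫_0^π −u''(x) v(x) dx = ∫_0^π f(x) v(x) dx.
Integrate the LHS by parts once:
  ∫_0^π −u'' v dx = −[u'(x) v(x)]_0^π + ∫_0^π u'(x) v'(x) dx.
Thus ∫_0^π u'(x) v'(x) dx = ∫_0^π f(x) v(x) dx + [u'(x) v(x)]_0^π.
Choose V so that boundary terms are either known or forced to vanish.
Mixed BC: u(0) = 0 (Dirichlet) and u'(π) = 0 (Neumann). Define V = {v ∈ H^1(0, π) : v(0) = 0}. Then [u' v]_0^π = u'(π)·v(π) − u'(0)·0 = 0.
Weak formulation: find u (satisfying any essential BC) such that ∫_0^π u'(x) v'(x) dx = ∫_0^π f v dx for all v ∈ V (Dirichlet at 0 absorbed into V; the Neumann datum at x = π is zero, so no boundary term remains).
Substituting f(x) = 6*sin(2*x), the right-hand side is ∫_0^π (6*sin(2*x)) v dx.


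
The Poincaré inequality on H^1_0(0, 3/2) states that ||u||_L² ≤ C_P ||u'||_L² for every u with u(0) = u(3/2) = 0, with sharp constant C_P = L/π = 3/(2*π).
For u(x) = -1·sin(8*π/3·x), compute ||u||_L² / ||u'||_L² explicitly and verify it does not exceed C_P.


||u||_L² / ||u'||_L² = 3/(8*π) < C_P = 3/(2*π).

u(x) = -1·sin(8*π/3·x), so u'(x) = -8*π*cos(8*π*x/3)/3.
Writing u(x) = A·sin(kπx/L) with A = -1 and k = 4, use ∫_0^L sin²(kπx/L) dx = L/2 and ∫_0^L cos²(kπx/L) dx = L/2.
u² = 1·sin²(8*π/3·x) and (u')² = 64*π^2/9·cos²(8*π/3·x), and each of sin², cos² integrates to L/2 = 3/4 over (0, 3/2).
∫_0^3/2 u² dx = 3/4, so ||u||_L² = sqrt(3)/2.
∫_0^3/2 (u')² dx = 16*π^2/3, so ||u'||_L² = 4*sqrt(3)*π/3.
Ratio ||u||_L² / ||u'||_L² = 3/(8*π).
Sharp Poincaré constant on H^1_0(0, 3/2) is C_P = L/π = 3/(2*π), achieved by sin(2*π/3·x).
This is the k = 4 harmonic; the ratio L/(kπ) is strictly less than C_P = L/π, consistent with the sharp inequality ||u||_L² ≤ C_P ||u'||_L².


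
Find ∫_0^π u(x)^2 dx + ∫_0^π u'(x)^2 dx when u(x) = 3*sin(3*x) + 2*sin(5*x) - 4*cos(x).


||u||_{H^1(0,π)}^2 = 113*π

u'(x) = 4*sin(x) + 9*cos(3*x) + 10*cos(5*x).
Expand u² and (u')² and integrate term by term on (0, π), using: for integers n ≥ 1, ∫_0^π sin²(nx) dx = ∫_0^π cos²(nx) dx = π/2; for n ≠ n', ∫_0^π sin(nx)sin(n'x) dx = ∫_0^π cos(nx)cos(n'x) dx = 0; and by product-to-sum, ∫_0^π sin(nx)cos(n'x) dx = ½∫_0^π [sin((n+n')x) + sin((n−n')x)] dx, which is 0 when n+n' is even and 2n/(n²−n'²) when n+n' is odd (it need not vanish on (0, π)).
  u² squared terms: (-4)²·∫cos(x)² dx = 16·π/2 = 8*π;  (2)²·∫sin(5x)² dx = 4·π/2 = 2*π;  (3)²·∫sin(3x)² dx = 9·π/2 = 9*π/2.
  u² cross terms: 2·(-4)·(2)·∫cos(x)·sin(5x) dx = -16·(0) = 0;  2·(-4)·(3)·∫cos(x)·sin(3x) dx = -24·(0) = 0;  2·(2)·(3)·∫sin(5x)·sin(3x) dx = 12·(0) = 0.
  So ∫_0^π u² dx = 8*π + 2*π + 9*π/2 + 0 + 0 + 0 = 29*π/2.
  (u')² squared terms: (4)²·∫sin(x)² dx = 16·π/2 = 8*π;  (9)²·∫cos(3x)² dx = 81·π/2 = 81*π/2;  (10)²·∫cos(5x)² dx = 100·π/2 = 50*π.
  (u')² cross terms: 2·(4)·(9)·∫sin(x)·cos(3x) dx = 72·(0) = 0;  2·(4)·(10)·∫sin(x)·cos(5x) dx = 80·(0) = 0;  2·(9)·(10)·∫cos(3x)·cos(5x) dx = 180·(0) = 0.
  So ∫_0^π (u')² dx = 8*π + 81*π/2 + 50*π + 0 + 0 + 0 = 197*π/2.
||u||_{H^1}^2 = (29*π/2) + (197*π/2) = 113*π.


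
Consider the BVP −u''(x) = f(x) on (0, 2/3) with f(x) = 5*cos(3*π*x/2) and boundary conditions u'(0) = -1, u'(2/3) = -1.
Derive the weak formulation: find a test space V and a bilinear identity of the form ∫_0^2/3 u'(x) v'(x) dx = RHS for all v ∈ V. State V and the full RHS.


V = H^1(0, 2/3) (v unrestricted at boundary; u is determined up to an additive constant); weak form: ∫_0^2/3 u'v' dx = ∫_0^2/3 (5*cos(3*π*x/2)) v dx − v(2/3) + v(0) for all v ∈ V.

Multiply both sides by a test function v and integrate from 0 to 2/3:
  ∫_0^2/3 −u''(x) v(x) dx = ∫_0^2/3 f(x) v(x) dx.
Integrate the LHS by parts once:
  ∫_0^2/3 −u'' v dx = −[u'(x) v(x)]_0^2/3 + ∫_0^2/3 u'(x) v'(x) dx.
Thus ∫_0^2/3 u'(x) v'(x) dx = ∫_0^2/3 f(x) v(x) dx + [u'(x) v(x)]_0^2/3.
Choose V so that boundary terms are either known or forced to vanish.
u has inhomogeneous Neumann u'(0) = -1, u'(2/3) = -1. [u' v]_0^2/3 = (-1)·v(2/3) − (-1)·v(0) = − v(2/3) + v(0). Take V = H^1(0, 2/3); boundary term becomes part of RHS.
Weak formulation: find u (satisfying any essential BC) such that ∫_0^2/3 u'(x) v'(x) dx = ∫_0^2/3 f v dx − v(2/3) + v(0) for all v ∈ V (Neumann data are natural BCs: they enter the RHS as boundary terms).
Substituting f(x) = 5*cos(3*π*x/2), the right-hand side is ∫_0^2/3 (5*cos(3*π*x/2)) v dx − v(2/3) + v(0).
Compatibility check (pure Neumann): taking v ≡ 1 ∈ V gives 0 = ∫_0^2/3 f dx + (-1) − (-1), i.e. ∫_0^2/3 f dx must equal u'(0) − u'(2/3) = 0. Indeed ∫_0^2/3 (5*cos(3*π*x/2)) dx = 0, so the data are compatible. The solution is then unique only up to an additive constant (fix it e.g. by requiring ∫_0^2/3 u dx = 0).
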